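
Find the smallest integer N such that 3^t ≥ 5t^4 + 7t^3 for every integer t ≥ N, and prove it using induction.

At t = 9: 19683 < 37908, so the inequality fails and N ≥ 10. We prove 3^t ≥ 5t^4 + 7t^3 for all t ≥ 10.
For the base case t = 10: 3^t = 59049 and 5t^4 + 7t^3 = 57000, so 59049 ≥ 57000.
Inductive step: suppose the statement holds for some p ≥ 10, so 3^p ≥ 5p^4 + 7p^3.
Then 3^(p + 1) = 3·(3^p) ≥ 3·(5p^4 + 7p^3).
Also, for p ≥ 10 we have 3·(5p^4 + 7p^3) ≥ 5(p+1)^4 + 7(p+1)^3, since 3·(5p^4 + 7p^3) − (5(p+1)^4 + 7(p+1)^3) = 10p^4 - 6p^3 - 51p^2 - 41p - 12, which is nonnegative for all p ≥ 10.
Combining, 3^(p + 1) ≥ 5(p+1)^4 + 7(p+1)^3.
Hence, by induction on t, the claim holds for every t ≥ 10.
Hence the smallest such N is 10.

N = 10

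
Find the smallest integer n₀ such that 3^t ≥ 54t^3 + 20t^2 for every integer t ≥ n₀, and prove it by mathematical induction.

At t = 9: 19683 < 40986, so the inequality fails and n₀ ≥ 10. We prove 3^t ≥ 54t^3 + 20t^2 for all t ≥ 10.
For the base case t = 10: 3^t = 59049 and 54t^3 + 20t^2 = 56000, so 59049 ≥ 56000.
Inductive step: assume the claim holds for t = i, so 3^i ≥ 54i^3 + 20i^2.
Then 3^(i + 1) = 3·(3^i) ≥ 3·(54i^3 + 20i^2).
Also, for i ≥ 10 we have 3·(54i^3 + 20i^2) ≥ 54(i+1)^3 + 20(i+1)^2, since 3·(54i^3 + 20i^2) − (54(i+1)^3 + 20(i+1)^2) = 108i^3 - 122i^2 - 202i - 74, which is nonnegative for all i ≥ 10.
Combining, 3^(i + 1) ≥ 54(i+1)^3 + 20(i+1)^2.
This completes the induction.
Hence the smallest such n₀ is 10.

n₀ = 10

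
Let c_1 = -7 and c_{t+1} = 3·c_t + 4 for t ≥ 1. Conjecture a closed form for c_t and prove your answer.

Computing the first terms: c_1 = -7, c_2 = -17, c_3 = -47. This suggests c_t = -5·3^(t - 1) - 2.
Base case (t = 1): the formula gives -7 = -7 = c_1.
For the inductive step, assume it holds for an arbitrary j ≥ 1, so c_j = -5·3^(j - 1) - 2.
Then c_{j+1} = 3·c_j + 4 = 3·(-5·3^(j - 1) - 2) + 4 = -5·3^j - 2 = -5·3^((j+1) - 1) - 2,
which is the claimed formula at t = j+1.
Hence, by induction on t, the claim holds for every t ≥ 1.

c_t = -5·3^(t - 1) - 2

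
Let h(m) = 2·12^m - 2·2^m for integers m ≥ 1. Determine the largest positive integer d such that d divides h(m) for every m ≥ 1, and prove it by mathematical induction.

Computing the first values: h(1) = 20 and h(2) = 280; gcd(20, 280) = 20, so d ≤ 20.
We prove 20 | 2·12^m - 2·2^m for all m ≥ 1 by induction on m.
For the base case m = 1: h(1) = 20 = 20·(1), so 20 | h(1).
Inductive step: assume the claim holds for m = p, i.e. 20 | h(p). Then
h(p+1) − 12·h(p) = (2·12^(p+1) - 2·2^(p+1)) − 12·(2·12^p - 2·2^p) = (-2)·2^p·(2 − 12) = (20)·2^p. Since 20 | h(p) by the inductive hypothesis, 20 | 12·h(p); and 20 | 20 since 20 = 20·1. Therefore 20 | h(p+1).
By induction, the statement is established for all m ≥ 1.
Therefore the largest such d is 20.

d = 20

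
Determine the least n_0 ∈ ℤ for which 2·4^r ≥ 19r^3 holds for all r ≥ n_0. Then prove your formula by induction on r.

n_0 = 6

At r = 5: 2048 < 2375, so the inequality fails and n_0 ≥ 6. We prove 2·4^r ≥ 19r^3 for all r ≥ 6.
Base case (r = 6): 2·4^r = 8192 and 19r^3 = 4104, so 8192 ≥ 4104.
For the inductive step, assume it holds for an arbitrary j ≥ 6, so 2·4^j ≥ 19j^3.
Then 2·4^(j + 1) = 4·(2·4^j) ≥ 4·(19j^3).
Also, for j ≥ 6 we have 4·(19j^3) ≥ 19(j+1)^3, since 4 ≥ (1 + 1/j)^3 for all j ≥ 6.
Combining, 2·4^(j + 1) ≥ 19(j+1)^3.
By the principle of mathematical induction, the result holds for all r ≥ 6.
Hence the smallest such n_0 is 6.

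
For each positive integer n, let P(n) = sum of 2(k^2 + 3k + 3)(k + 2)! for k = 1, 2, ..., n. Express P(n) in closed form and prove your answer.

We claim P(n) = (2n + 2)(n + 3)! - 12 for all n ≥ 1.
When n = 1: P(1) = 84, and the closed form gives 84. They agree.
Suppose the result is true for n = k, so P(k) = (2k + 2)(k + 3)! - 12.
Then P(k+1) = P(k) + (2(k^2 + 5k + 7)(k + 3)!) = ((2k + 2)(k + 3)! - 12) + (2(k^2 + 5k + 7)(k + 3)!).
Simplifying, P(k+1) = (2(k+1) + 2)((k+1) + 3)! - 12,
which is the closed form with n = k+1.
By induction, the statement is established for all n ≥ 1.

P(n) = (2n + 2)(n + 3)! - 12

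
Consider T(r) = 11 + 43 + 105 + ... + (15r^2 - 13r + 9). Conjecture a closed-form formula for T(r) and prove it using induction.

We claim T(r) = r(5r^2 + r + 5) for all r ≥ 1.
For the base case r = 1: T(1) = 11, and the closed form gives 11. They agree.
Suppose the result is true for r = j, so T(j) = j(5j^2 + j + 5).
Then T(j+1) = T(j) + (15j^2 + 17j + 11) = (j(5j^2 + j + 5)) + (15j^2 + 17j + 11).
Simplifying, T(j+1) = (j + 1)(5j^2 + 11j + 11) = (j+1)(5(j+1)^2 + (j+1) + 5),
which is the closed form with r = j+1.
By the principle of mathematical induction, the result holds for all r ≥ 1.

T(r) = r(5r^2 + r + 5)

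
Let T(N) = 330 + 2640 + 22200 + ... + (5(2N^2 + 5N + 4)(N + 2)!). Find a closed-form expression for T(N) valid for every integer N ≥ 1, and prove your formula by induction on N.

We claim T(N) = (10N + 5)(N + 3)! - 30 for all N ≥ 1.
Base step (N = 1): T(1) = 330, and the closed form gives 330. They agree.
Suppose the result is true for N = j, so T(j) = (10j + 5)(j + 3)! - 30.
Then T(j+1) = T(j) + (5(2j^2 + 9j + 11)(j + 3)!) = ((10j + 5)(j + 3)! - 30) + (5(2j^2 + 9j + 11)(j + 3)!).
Simplifying, T(j+1) = (10(j+1) + 5)((j+1) + 3)! - 30,
which is the closed form with N = j+1.
By the principle of mathematical induction, the result holds for all N ≥ 1.

T(N) = (10N + 5)(N + 3)! - 30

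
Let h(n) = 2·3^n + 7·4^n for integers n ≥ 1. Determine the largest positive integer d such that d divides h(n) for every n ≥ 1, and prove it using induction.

Computing the first values: h(1) = 34 and h(2) = 130; gcd(34, 130) = 2, so d ≤ 2.
We prove 2 | 2·3^n + 7·4^n for all n ≥ 1 by induction on n.
For the base case n = 1: h(1) = 34 = 2·(17), so 2 | h(1).
Inductive step: suppose the statement holds for some m ≥ 1, i.e. 2 | h(m). Then
h(m+1) − 4·h(m) = (2·3^(m+1) + 7·4^(m+1)) − 4·(2·3^m + 7·4^m) = (2)·3^m·(3 − 4) = (-2)·3^m. Since 2 | h(m) by the inductive hypothesis, 2 | 4·h(m); and 2 | -2 since -2 = 2·-1. Therefore 2 | h(m+1).
Hence, by induction on n, the claim holds for every n ≥ 1.
Therefore the largest such d is 2.

d = 2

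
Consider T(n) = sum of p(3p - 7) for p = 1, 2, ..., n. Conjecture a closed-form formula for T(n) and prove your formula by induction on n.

We claim T(n) = n(n - 3)(n + 1) for all n ≥ 1.
For the base case n = 1: T(1) = -4, and the closed form gives -4. They agree.
Inductive step: assume the claim holds for n = p, so T(p) = p(p^2 - 2p - 3).
Then T(p+1) = T(p) + ((p + 1)(3p - 4)) = (p(p^2 - 2p - 3)) + ((p + 1)(3p - 4)).
Simplifying, T(p+1) = (p - 2)(p + 1)(p + 2) = (p+1)((p+1) - 3)((p+1) + 1),
which is the closed form with n = p+1.
This completes the induction.

T(n) = n(n - 3)(n + 1)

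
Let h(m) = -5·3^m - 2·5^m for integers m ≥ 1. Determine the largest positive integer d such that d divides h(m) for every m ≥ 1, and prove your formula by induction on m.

d = 5

Computing the first values: h(1) = -25 and h(2) = -95; gcd(-25, -95) = 5, so d ≤ 5.
We prove 5 | -5·3^m - 2·5^m for all m ≥ 1 by induction on m.
For the base case m = 1: h(1) = -25 = 5·(-5), so 5 | h(1).
For the inductive step, assume it holds for an arbitrary k ≥ 1, i.e. 5 | h(k). Then
h(k+1) − 5·h(k) = (-5·3^(k+1) - 2·5^(k+1)) − 5·(-5·3^k - 2·5^k) = (-5)·3^k·(3 − 5) = (10)·3^k. Since 5 | h(k) by the inductive hypothesis, 5 | 5·h(k); and 5 | 10 since 10 = 5·2. Therefore 5 | h(k+1).
This completes the induction.
Therefore the largest such d is 5.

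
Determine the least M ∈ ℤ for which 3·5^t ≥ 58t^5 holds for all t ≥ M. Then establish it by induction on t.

At t = 8: 1171875 < 1900544, so the inequality fails and M ≥ 9. We prove 3·5^t ≥ 58t^5 for all t ≥ 9.
Base case (t = 9): 3·5^t = 5859375 and 58t^5 = 3424842, so 5859375 ≥ 3424842.
Suppose the result is true for t = m, so 3·5^m ≥ 58m^5.
Then 3·5^(m + 1) = 5·(3·5^m) ≥ 5·(58m^5).
Also, for m ≥ 9 we have 5·(58m^5) ≥ 58(m+1)^5, since 5 ≥ (1 + 1/m)^5 for all m ≥ 9.
Combining, 3·5^(m + 1) ≥ 58(m+1)^5.
This completes the induction.
Hence the smallest such M is 9.

M = 9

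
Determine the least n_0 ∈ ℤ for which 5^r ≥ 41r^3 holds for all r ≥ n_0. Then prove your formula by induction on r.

n_0 = 6

At r = 5: 3125 < 5125, so the inequality fails and n_0 ≥ 6. We prove 5^r ≥ 41r^3 for all r ≥ 6.
When r = 6: 5^r = 15625 and 41r^3 = 8856, so 15625 ≥ 8856.
Inductive step: suppose the statement holds for some k ≥ 6, so 5^k ≥ 41k^3.
Then 5^(k + 1) = 5·(5^k) ≥ 5·(41k^3).
Also, for k ≥ 6 we have 5·(41k^3) ≥ 41(k+1)^3, since 5 ≥ (1 + 1/k)^3 for all k ≥ 6.
Combining, 5^(k + 1) ≥ 41(k+1)^3.
This completes the induction.
Hence the smallest such n_0 is 6.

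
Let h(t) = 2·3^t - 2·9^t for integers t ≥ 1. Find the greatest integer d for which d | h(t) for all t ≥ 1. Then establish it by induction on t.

Computing the first values: h(1) = -12 and h(2) = -144; gcd(-12, -144) = 12, so d ≤ 12.
We prove 12 | 2·3^t - 2·9^t for all t ≥ 1 by induction on t.
When t = 1: h(1) = -12 = 12·(-1), so 12 | h(1).
For the inductive step, assume it holds for an arbitrary i ≥ 1, i.e. 12 | h(i). Then
h(i+1) − 9·h(i) = (2·3^(i+1) - 2·9^(i+1)) − 9·(2·3^i - 2·9^i) = (2)·3^i·(3 − 9) = (-12)·3^i. Since 12 | h(i) by the inductive hypothesis, 12 | 9·h(i); and 12 | -12 since -12 = 12·-1. Therefore 12 | h(i+1).
Hence, by induction on t, the claim holds for every t ≥ 1.
Therefore the largest such d is 12.

d = 12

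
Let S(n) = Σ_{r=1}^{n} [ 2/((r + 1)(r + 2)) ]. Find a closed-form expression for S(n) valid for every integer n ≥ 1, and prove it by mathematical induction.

We claim S(n) = n/(n + 2) for all n ≥ 1.
Base case (n = 1): S(1) = 1/3, and the closed form gives 1/3. They agree.
For the inductive step, assume it holds for an arbitrary r ≥ 1, so S(r) = r/(r + 2).
Then S(r+1) = S(r) + (2/((r + 2)(r + 3))) = (r/(r + 2)) + (2/((r + 2)(r + 3))).
Simplifying, S(r+1) = (r + 1)/(r + 3) = (r+1)/((r+1) + 2),
which is the closed form with n = r+1.
Hence, by induction on n, the claim holds for every n ≥ 1.

S(n) = n/(n + 2)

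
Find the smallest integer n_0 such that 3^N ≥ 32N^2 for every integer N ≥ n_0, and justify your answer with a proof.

At N = 6: 729 < 1152, so the inequality fails and n_0 ≥ 7. We prove 3^N ≥ 32N^2 for all N ≥ 7.
Base case (N = 7): 3^N = 2187 and 32N^2 = 1568, so 2187 ≥ 1568.
Inductive step: assume the claim holds for N = j, so 3^j ≥ 32j^2.
Then 3^(j + 1) = 3·(3^j) ≥ 3·(32j^2).
Also, for j ≥ 7 we have 3·(32j^2) ≥ 32(j+1)^2, since 3 ≥ (1 + 1/j)^2 for all j ≥ 7.
Combining, 3^(j + 1) ≥ 32(j+1)^2.
Hence, by induction on N, the claim holds for every N ≥ 7.
Hence the smallest such n_0 is 7.

n_0 = 7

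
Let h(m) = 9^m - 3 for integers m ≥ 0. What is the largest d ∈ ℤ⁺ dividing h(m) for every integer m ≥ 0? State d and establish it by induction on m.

d = 2

Computing the first values: h(0) = -2 and h(1) = 6; gcd(-2, 6) = 2, so d ≤ 2.
We prove 2 | 9^m - 3 for all m ≥ 0 by induction on m.
For the base case m = 0: h(0) = -2 = 2·(-1), so 2 | h(0).
Inductive step: assume the claim holds for m = p, i.e. 2 | h(p). Then
h(p+1) = 9^(p+1) - 3 = 9·(9^p - 3) + 24 = 9·h(p) + 24. The first term is divisible by 2 by the inductive hypothesis, and 24 is divisible by 2. Hence 2 | h(p+1).
By the principle of mathematical induction, the result holds for all m ≥ 0.
Therefore the largest such d is 2.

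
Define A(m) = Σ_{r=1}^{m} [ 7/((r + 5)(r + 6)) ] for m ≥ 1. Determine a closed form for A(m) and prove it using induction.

We claim A(m) = 7m/(6(m + 6)) for all m ≥ 1.
Base case (m = 1): A(1) = 1/6, and the closed form gives 1/6. They agree.
For the inductive step, assume it holds for an arbitrary r ≥ 1, so A(r) = 7r/(6(r + 6)).
Then A(r+1) = A(r) + (7/((r + 6)(r + 7))) = (7r/(6(r + 6))) + (7/((r + 6)(r + 7))).
Simplifying, A(r+1) = 7(r + 1)/(6(r + 7)) = 7(r+1)/(6((r+1) + 6)),
which is the closed form with m = r+1.
By induction, the statement is established for all m ≥ 1.

A(m) = 7m/(6(m + 6))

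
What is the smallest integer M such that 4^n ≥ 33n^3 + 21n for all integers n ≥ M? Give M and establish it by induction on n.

M = 7

At n = 6: 4096 < 7254, so the inequality fails and M ≥ 7. We prove 4^n ≥ 33n^3 + 21n for all n ≥ 7.
Base step (n = 7): 4^n = 16384 and 33n^3 + 21n = 11466, so 16384 ≥ 11466.
For the inductive step, assume it holds for an arbitrary i ≥ 7, so 4^i ≥ 33i^3 + 21i.
Then 4^(i + 1) = 4·(4^i) ≥ 4·(33i^3 + 21i).
Also, for i ≥ 7 we have 4·(33i^3 + 21i) ≥ 33(i+1)^3 + 21(i+1), since 4·(33i^3 + 21i) − (33(i+1)^3 + 21(i+1)) = 99i^3 - 99i^2 - 36i - 54, which is nonnegative for all i ≥ 7.
Combining, 4^(i + 1) ≥ 33(i+1)^3 + 21(i+1).
By induction, the statement is established for all n ≥ 7.
Hence the smallest such M is 7.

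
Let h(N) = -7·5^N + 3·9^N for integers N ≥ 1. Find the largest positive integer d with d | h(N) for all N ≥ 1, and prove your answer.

d = 4

Computing the first values: h(1) = -8 and h(2) = 68; gcd(-8, 68) = 4, so d ≤ 4.
We prove 4 | -7·5^N + 3·9^N for all N ≥ 1 by induction on N.
For the base case N = 1: h(1) = -8 = 4·(-2), so 4 | h(1).
For the inductive step, assume it holds for an arbitrary i ≥ 1, i.e. 4 | h(i). Then
h(i+1) − 9·h(i) = (-7·5^(i+1) + 3·9^(i+1)) − 9·(-7·5^i + 3·9^i) = (-7)·5^i·(5 − 9) = (28)·5^i. Since 4 | h(i) by the inductive hypothesis, 4 | 9·h(i); and 4 | 28 since 28 = 4·7. Therefore 4 | h(i+1).
Hence, by induction on N, the claim holds for every N ≥ 1.
Therefore the largest such d is 4.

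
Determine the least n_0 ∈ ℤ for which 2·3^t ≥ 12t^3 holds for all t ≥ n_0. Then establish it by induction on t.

At t = 6: 1458 < 2592, so the inequality fails and n_0 ≥ 7. We prove 2·3^t ≥ 12t^3 for all t ≥ 7.
When t = 7: 2·3^t = 4374 and 12t^3 = 4116, so 4374 ≥ 4116.
Suppose the result is true for t = r, so 2·3^r ≥ 12r^3.
Then 2·3^(r + 1) = 3·(2·3^r) ≥ 3·(12r^3).
Also, for r ≥ 7 we have 3·(12r^3) ≥ 12(r+1)^3, since 3 ≥ (1 + 1/r)^3 for all r ≥ 7.
Combining, 2·3^(r + 1) ≥ 12(r+1)^3.
This completes the induction.
Hence the smallest such n_0 is 7.

n_0 = 7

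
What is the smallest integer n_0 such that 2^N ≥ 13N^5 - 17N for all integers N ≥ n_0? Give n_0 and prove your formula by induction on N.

n_0 = 28

At N = 27: 134217728 < 186535332, so the inequality fails and n_0 ≥ 28. We prove 2^N ≥ 13N^5 - 17N for all N ≥ 28.
Base step (N = 28): 2^N = 268435456 and 13N^5 - 17N = 223734308, so 268435456 ≥ 223734308.
For the inductive step, assume it holds for an arbitrary m ≥ 28, so 2^m ≥ 13m^5 - 17m.
Then 2^(m + 1) = 2·(2^m) ≥ 2·(13m^5 - 17m).
Also, for m ≥ 28 we have 2·(13m^5 - 17m) ≥ 13(m+1)^5 - 17(m+1), since 2·(13m^5 - 17m) − (13(m+1)^5 - 17(m+1)) = 13m^5 - 65m^4 - 130m^3 - 130m^2 - 82m + 4, which is nonnegative for all m ≥ 28.
Combining, 2^(m + 1) ≥ 13(m+1)^5 - 17(m+1).
By the principle of mathematical induction, the result holds for all N ≥ 28.
Hence the smallest such n_0 is 28.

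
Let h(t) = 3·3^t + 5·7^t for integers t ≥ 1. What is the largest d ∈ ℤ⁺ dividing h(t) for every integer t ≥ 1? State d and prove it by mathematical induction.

Computing the first values: h(1) = 44 and h(2) = 272; gcd(44, 272) = 4, so d ≤ 4.
We prove 4 | 3·3^t + 5·7^t for all t ≥ 1 by induction on t.
For the base case t = 1: h(1) = 44 = 4·(11), so 4 | h(1).
Inductive step: assume the claim holds for t = j, i.e. 4 | h(j). Then
h(j+1) − 7·h(j) = (3·3^(j+1) + 5·7^(j+1)) − 7·(3·3^j + 5·7^j) = (3)·3^j·(3 − 7) = (-12)·3^j. Since 4 | h(j) by the inductive hypothesis, 4 | 7·h(j); and 4 | -12 since -12 = 4·-3. Therefore 4 | h(j+1).
Hence, by induction on t, the claim holds for every t ≥ 1.
Therefore the largest such d is 4.

d = 4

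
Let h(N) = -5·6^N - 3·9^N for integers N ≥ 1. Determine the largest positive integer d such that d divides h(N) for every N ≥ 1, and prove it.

d = 3

Computing the first values: h(1) = -57 and h(2) = -423; gcd(-57, -423) = 3, so d ≤ 3.
We prove 3 | -5·6^N - 3·9^N for all N ≥ 1 by induction on N.
Base step (N = 1): h(1) = -57 = 3·(-19), so 3 | h(1).
For the inductive step, assume it holds for an arbitrary k ≥ 1, i.e. 3 | h(k). Then
h(k+1) − 9·h(k) = (-5·6^(k+1) - 3·9^(k+1)) − 9·(-5·6^k - 3·9^k) = (-5)·6^k·(6 − 9) = (15)·6^k. Since 3 | h(k) by the inductive hypothesis, 3 | 9·h(k); and 3 | 15 since 15 = 3·5. Therefore 3 | h(k+1).
Hence, by induction on N, the claim holds for every N ≥ 1.
Therefore the largest such d is 3.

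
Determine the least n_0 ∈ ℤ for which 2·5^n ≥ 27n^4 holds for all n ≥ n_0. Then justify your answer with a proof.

At n = 6: 31250 < 34992, so the inequality fails and n_0 ≥ 7. We prove 2·5^n ≥ 27n^4 for all n ≥ 7.
When n = 7: 2·5^n = 156250 and 27n^4 = 64827, so 156250 ≥ 64827.
Inductive step: assume the claim holds for n = j, so 2·5^j ≥ 27j^4.
Then 2·5^(j + 1) = 5·(2·5^j) ≥ 5·(27j^4).
Also, for j ≥ 7 we have 5·(27j^4) ≥ 27(j+1)^4, since 5 ≥ (1 + 1/j)^4 for all j ≥ 7.
Combining, 2·5^(j + 1) ≥ 27(j+1)^4.
By the principle of mathematical induction, the result holds for all n ≥ 7.
Hence the smallest such n_0 is 7.

n_0 = 7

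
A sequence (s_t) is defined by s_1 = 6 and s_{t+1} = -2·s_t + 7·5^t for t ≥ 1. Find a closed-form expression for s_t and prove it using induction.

Computing the first terms: s_1 = 6, s_2 = 23, s_3 = 129. This suggests s_t = (-2)^(t - 1) + 5^t.
Base case (t = 1): the formula gives 6 = 6 = s_1.
Inductive step: suppose the statement holds for some p ≥ 1, so s_p = (-2)^(p - 1) + 5^p.
Then s_{p+1} = -2·s_p + 7·5^p = -2·((-2)^(p - 1) + 5^p) + 7·5^p = (-2)^p + 5^(p + 1) = (-2)^((p+1) - 1) + 5^(p+1),
which is the claimed formula at t = p+1.
By the principle of mathematical induction, the result holds for all t ≥ 1.

s_t = (-2)^(t - 1) + 5^t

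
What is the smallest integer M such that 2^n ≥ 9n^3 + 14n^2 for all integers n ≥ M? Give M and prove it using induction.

At n = 15: 32768 < 33525, so the inequality fails and M ≥ 16. We prove 2^n ≥ 9n^3 + 14n^2 for all n ≥ 16.
Base step (n = 16): 2^n = 65536 and 9n^3 + 14n^2 = 40448, so 65536 ≥ 40448.
For the inductive step, assume it holds for an arbitrary i ≥ 16, so 2^i ≥ 9i^3 + 14i^2.
Then 2^(i + 1) = 2·(2^i) ≥ 2·(9i^3 + 14i^2).
Also, for i ≥ 16 we have 2·(9i^3 + 14i^2) ≥ 9(i+1)^3 + 14(i+1)^2, since 2·(9i^3 + 14i^2) − (9(i+1)^3 + 14(i+1)^2) = 9i^3 - 13i^2 - 55i - 23, which is nonnegative for all i ≥ 16.
Combining, 2^(i + 1) ≥ 9(i+1)^3 + 14(i+1)^2.
Hence, by induction on n, the claim holds for every n ≥ 16.
Hence the smallest such M is 16.

M = 16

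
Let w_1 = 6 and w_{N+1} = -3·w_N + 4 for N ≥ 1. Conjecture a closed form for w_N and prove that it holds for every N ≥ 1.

Computing the first terms: w_1 = 6, w_2 = -14, w_3 = 46. This suggests w_N = 5(-3)^(N - 1) + 1.
Base case (N = 1): the formula gives 6 = 6 = w_1.
Inductive step: assume the claim holds for N = k, so w_k = 5(-3)^(k - 1) + 1.
Then w_{k+1} = -3·w_k + 4 = -3·(5(-3)^(k - 1) + 1) + 4 = 5(-3)^k + 1 = 5(-3)^((k+1) - 1) + 1,
which is the claimed formula at N = k+1.
Hence, by induction on N, the claim holds for every N ≥ 1.

w_N = 5(-3)^(N - 1) + 1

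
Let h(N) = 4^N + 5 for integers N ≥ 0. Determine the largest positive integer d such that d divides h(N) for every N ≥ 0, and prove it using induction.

Computing the first values: h(0) = 6 and h(1) = 9; gcd(6, 9) = 3, so d ≤ 3.
We prove 3 | 4^N + 5 for all N ≥ 0 by induction on N.
When N = 0: h(0) = 6 = 3·(2), so 3 | h(0).
Inductive step: assume the claim holds for N = m, i.e. 3 | h(m). Then
h(m+1) = 4^(m+1) + 5 = 4·(4^m + 5) - 15 = 4·h(m) - 15. The first term is divisible by 3 by the inductive hypothesis, and -15 is divisible by 3. Hence 3 | h(m+1).
Hence, by induction on N, the claim holds for every N ≥ 0.
Therefore the largest such d is 3.

d = 3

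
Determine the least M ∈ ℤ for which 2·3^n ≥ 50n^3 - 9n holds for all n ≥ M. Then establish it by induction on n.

M = 9

At n = 8: 13122 < 25528, so the inequality fails and M ≥ 9. We prove 2·3^n ≥ 50n^3 - 9n for all n ≥ 9.
Base step (n = 9): 2·3^n = 39366 and 50n^3 - 9n = 36369, so 39366 ≥ 36369.
For the inductive step, assume it holds for an arbitrary j ≥ 9, so 2·3^j ≥ 50j^3 - 9j.
Then 2·3^(j + 1) = 3·(2·3^j) ≥ 3·(50j^3 - 9j).
Also, for j ≥ 9 we have 3·(50j^3 - 9j) ≥ 50(j+1)^3 - 9(j+1), since 3·(50j^3 - 9j) − (50(j+1)^3 - 9(j+1)) = 100j^3 - 150j^2 - 168j - 41, which is nonnegative for all j ≥ 9.
Combining, 2·3^(j + 1) ≥ 50(j+1)^3 - 9(j+1).
This completes the induction.
Hence the smallest such M is 9.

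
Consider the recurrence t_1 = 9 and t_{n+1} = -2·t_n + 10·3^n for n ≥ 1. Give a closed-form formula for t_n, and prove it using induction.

Computing the first terms: t_1 = 9, t_2 = 12, t_3 = 66. This suggests t_n = 3(-2)^(n - 1) + 2·3^n.
Base case (n = 1): the formula gives 9 = 9 = t_1.
Inductive step: suppose the statement holds for some p ≥ 1, so t_p = 3(-2)^(p - 1) + 2·3^p.
Then t_{p+1} = -2·t_p + 10·3^p = -2·(3(-2)^(p - 1) + 2·3^p) + 10·3^p = 3(-2)^p + 2·3^(p + 1) = 3(-2)^((p+1) - 1) + 2·3^(p+1),
which is the claimed formula at n = p+1.
This completes the induction.

t_n = 3(-2)^(n - 1) + 2·3^n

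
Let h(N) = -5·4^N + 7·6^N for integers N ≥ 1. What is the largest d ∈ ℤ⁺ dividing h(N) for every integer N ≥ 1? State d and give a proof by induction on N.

d = 2

Computing the first values: h(1) = 22 and h(2) = 172; gcd(22, 172) = 2, so d ≤ 2.
We prove 2 | -5·4^N + 7·6^N for all N ≥ 1 by induction on N.
Base step (N = 1): h(1) = 22 = 2·(11), so 2 | h(1).
Inductive step: assume the claim holds for N = j, i.e. 2 | h(j). Then
h(j+1) − 6·h(j) = (-5·4^(j+1) + 7·6^(j+1)) − 6·(-5·4^j + 7·6^j) = (-5)·4^j·(4 − 6) = (10)·4^j. Since 2 | h(j) by the inductive hypothesis, 2 | 6·h(j); and 2 | 10 since 10 = 2·5. Therefore 2 | h(j+1).
By the principle of mathematical induction, the result holds for all N ≥ 1.
Therefore the largest such d is 2.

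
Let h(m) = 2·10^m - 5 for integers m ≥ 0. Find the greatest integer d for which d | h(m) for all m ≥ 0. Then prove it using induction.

d = 3

Computing the first values: h(0) = -3 and h(1) = 15; gcd(-3, 15) = 3, so d ≤ 3.
We prove 3 | 2·10^m - 5 for all m ≥ 0 by induction on m.
When m = 0: h(0) = -3 = 3·(-1), so 3 | h(0).
Inductive step: suppose the statement holds for some k ≥ 0, i.e. 3 | h(k). Then
h(k+1) = 2·10^(k+1) - 5 = 10·(2·10^k - 5) + 45 = 10·h(k) + 45. The first term is divisible by 3 by the inductive hypothesis, and 45 is divisible by 3. Hence 3 | h(k+1).
By induction, the statement is established for all m ≥ 0.
Therefore the largest such d is 3.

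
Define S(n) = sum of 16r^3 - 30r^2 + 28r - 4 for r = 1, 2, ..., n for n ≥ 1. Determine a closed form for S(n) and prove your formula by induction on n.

S(n) = n(4n^3 - 2n^2 + 3n + 5)

We claim S(n) = n(4n^3 - 2n^2 + 3n + 5) for all n ≥ 1.
Base step (n = 1): S(1) = 10, and the closed form gives 10. They agree.
For the inductive step, assume it holds for an arbitrary r ≥ 1, so S(r) = r(4r^3 - 2r^2 + 3r + 5).
Then S(r+1) = S(r) + (16r^3 + 18r^2 + 16r + 10) = (r(4r^3 - 2r^2 + 3r + 5)) + (16r^3 + 18r^2 + 16r + 10).
Simplifying, S(r+1) = (r + 1)(4r^3 + 10r^2 + 11r + 10) = (r+1)(4(r+1)^3 - 2(r+1)^2 + 3(r+1) + 5),
which is the closed form with n = r+1.
Hence, by induction on n, the claim holds for every n ≥ 1.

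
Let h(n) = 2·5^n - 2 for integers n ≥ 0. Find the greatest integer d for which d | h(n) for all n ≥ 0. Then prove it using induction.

d = 8

Computing the first values: h(0) = 0 and h(1) = 8; gcd(0, 8) = 8, so d ≤ 8.
We prove 8 | 2·5^n - 2 for all n ≥ 0 by induction on n.
Base step (n = 0): h(0) = 0 = 8·(0), so 8 | h(0).
Inductive step: assume the claim holds for n = k, i.e. 8 | h(k). Then
h(k+1) = 2·5^(k+1) - 2 = 5·(2·5^k - 2) + 8 = 5·h(k) + 8. The first term is divisible by 8 by the inductive hypothesis, and 8 is divisible by 8. Hence 8 | h(k+1).
By the principle of mathematical induction, the result holds for all n ≥ 0.
Therefore the largest such d is 8.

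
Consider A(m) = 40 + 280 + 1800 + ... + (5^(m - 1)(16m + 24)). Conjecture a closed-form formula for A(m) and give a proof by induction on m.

A(m) = 5^m(4m + 5) - 5

We claim A(m) = 5^m(4m + 5) - 5 for all m ≥ 1.
Base case (m = 1): A(1) = 40, and the closed form gives 40. They agree.
Inductive step: assume the claim holds for m = k, so A(k) = 5^k(4k + 5) - 5.
Then A(k+1) = A(k) + (5^k(16k + 40)) = (5^k(4k + 5) - 5) + (5^k(16k + 40)).
Simplifying, A(k+1) = 20·5^k·k + 45·5^k - 5 = 5^(k+1)(4(k+1) + 5) - 5,
which is the closed form with m = k+1.
By the principle of mathematical induction, the result holds for all m ≥ 1.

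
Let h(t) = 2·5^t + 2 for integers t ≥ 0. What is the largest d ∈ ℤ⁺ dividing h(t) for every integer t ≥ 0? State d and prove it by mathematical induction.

d = 4

Computing the first values: h(0) = 4 and h(1) = 12; gcd(4, 12) = 4, so d ≤ 4.
We prove 4 | 2·5^t + 2 for all t ≥ 0 by induction on t.
Base step (t = 0): h(0) = 4 = 4·(1), so 4 | h(0).
For the inductive step, assume it holds for an arbitrary i ≥ 0, i.e. 4 | h(i). Then
h(i+1) = 2·5^(i+1) + 2 = 5·(2·5^i + 2) - 8 = 5·h(i) - 8. The first term is divisible by 4 by the inductive hypothesis, and -8 is divisible by 4. Hence 4 | h(i+1).
This completes the induction.
Therefore the largest such d is 4.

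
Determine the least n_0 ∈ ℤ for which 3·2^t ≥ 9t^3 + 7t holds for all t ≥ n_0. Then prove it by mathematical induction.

n_0 = 13

At t = 12: 12288 < 15636, so the inequality fails and n_0 ≥ 13. We prove 3·2^t ≥ 9t^3 + 7t for all t ≥ 13.
When t = 13: 3·2^t = 24576 and 9t^3 + 7t = 19864, so 24576 ≥ 19864.
Inductive step: assume the claim holds for t = m, so 3·2^m ≥ 9m^3 + 7m.
Then 3·2^(m + 1) = 2·(3·2^m) ≥ 2·(9m^3 + 7m).
Also, for m ≥ 13 we have 2·(9m^3 + 7m) ≥ 9(m+1)^3 + 7(m+1), since 2·(9m^3 + 7m) − (9(m+1)^3 + 7(m+1)) = 9m^3 - 27m^2 - 20m - 16, which is nonnegative for all m ≥ 13.
Combining, 3·2^(m + 1) ≥ 9(m+1)^3 + 7(m+1).
This completes the induction.
Hence the smallest such n_0 is 13.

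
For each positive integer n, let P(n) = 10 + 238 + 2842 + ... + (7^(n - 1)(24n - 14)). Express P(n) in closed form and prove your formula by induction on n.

We claim P(n) = 7^n(4n - 3) + 3 for all n ≥ 1.
Base case (n = 1): P(1) = 10, and the closed form gives 10. They agree.
Inductive step: suppose the statement holds for some j ≥ 1, so P(j) = 7^j(4j - 3) + 3.
Then P(j+1) = P(j) + (7^j(24j + 10)) = (7^j(4j - 3) + 3) + (7^j(24j + 10)).
Simplifying, P(j+1) = 28·7^j·j + 7·7^j + 3 = 7^(j+1)(4(j+1) - 3) + 3,
which is the closed form with n = j+1.
By the principle of mathematical induction, the result holds for all n ≥ 1.

P(n) = 7^n(4n - 3) + 3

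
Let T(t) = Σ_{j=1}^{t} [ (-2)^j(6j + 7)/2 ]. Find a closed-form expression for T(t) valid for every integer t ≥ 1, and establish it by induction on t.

We claim T(t) = (-2)^t(2t + 3) - 3 for all t ≥ 1.
When t = 1: T(1) = -13, and the closed form gives -13. They agree.
Suppose the result is true for t = j, so T(j) = (-2)^j(2j + 3) - 3.
Then T(j+1) = T(j) + ((-2)^j(-6j - 13)) = ((-2)^j(2j + 3) - 3) + ((-2)^j(-6j - 13)).
Simplifying, T(j+1) = -4(-2)^j·j - 10(-2)^j - 3 = (-2)^(j+1)(2(j+1) + 3) - 3,
which is the closed form with t = j+1.
Hence, by induction on t, the claim holds for every t ≥ 1.

T(t) = (-2)^t(2t + 3) - 3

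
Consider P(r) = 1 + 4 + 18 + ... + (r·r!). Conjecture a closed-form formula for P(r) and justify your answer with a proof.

We claim P(r) = (r + 1)r! - 1 for all r ≥ 1.
For the base case r = 1: P(1) = 1, and the closed form gives 1. They agree.
Suppose the result is true for r = i, so P(i) = (i + 1)i! - 1.
Then P(i+1) = P(i) + ((i + 1)(i + 1)!) = ((i + 1)i! - 1) + ((i + 1)(i + 1)!).
Simplifying, P(i+1) = ((i+1) + 1)(i+1)! - 1,
which is the closed form with r = i+1.
By induction, the statement is established for all r ≥ 1.

P(r) = (r + 1)r! - 1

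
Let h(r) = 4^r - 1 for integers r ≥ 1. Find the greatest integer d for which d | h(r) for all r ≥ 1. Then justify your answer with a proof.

d = 3

Computing the first values: h(1) = 3 and h(2) = 15; gcd(3, 15) = 3, so d ≤ 3.
We prove 3 | 4^r - 1 for all r ≥ 1 by induction on r.
For the base case r = 1: h(1) = 3 = 3·(1), so 3 | h(1).
Inductive step: suppose the statement holds for some p ≥ 1, i.e. 3 | h(p). Then
4^{p+1} − 1^{p+1} = 4·4^p − 1·1^p = 4·(4^p − 1^p) + (3)·1^p. The first term is divisible by 3 by the inductive hypothesis, and the second term (3)·1^p is divisible by 3 since 3 | 3. Hence 3 | h(p+1).
Hence, by induction on r, the claim holds for every r ≥ 1.
Therefore the largest such d is 3.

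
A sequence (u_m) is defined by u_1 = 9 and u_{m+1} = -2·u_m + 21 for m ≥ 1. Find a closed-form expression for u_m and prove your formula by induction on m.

Computing the first terms: u_1 = 9, u_2 = 3, u_3 = 15. This suggests u_m = -(-2)^m + 7.
When m = 1: the formula gives 9 = 9 = u_1.
Inductive step: suppose the statement holds for some k ≥ 1, so u_k = -(-2)^k + 7.
Then u_{k+1} = -2·u_k + 21 = -2·(-(-2)^k + 7) + 21 = -(-2)^(k + 1) + 7,
which is the claimed formula at m = k+1.
By the principle of mathematical induction, the result holds for all m ≥ 1.

u_m = -(-2)^m + 7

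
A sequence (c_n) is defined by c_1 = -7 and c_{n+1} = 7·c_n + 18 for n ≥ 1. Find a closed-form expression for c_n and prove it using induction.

c_n = -4·7^(n - 1) - 3

Computing the first terms: c_1 = -7, c_2 = -31, c_3 = -199. This suggests c_n = -4·7^(n - 1) - 3.
For the base case n = 1: the formula gives -7 = -7 = c_1.
Inductive step: suppose the statement holds for some m ≥ 1, so c_m = -4·7^(m - 1) - 3.
Then c_{m+1} = 7·c_m + 18 = 7·(-4·7^(m - 1) - 3) + 18 = -4·7^m - 3 = -4·7^((m+1) - 1) - 3,
which is the claimed formula at n = m+1.
By induction, the statement is established for all n ≥ 1.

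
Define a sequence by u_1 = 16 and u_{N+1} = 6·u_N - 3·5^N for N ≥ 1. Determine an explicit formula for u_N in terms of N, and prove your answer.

u_N = 3·5^N + 6^(N - 1)

Computing the first terms: u_1 = 16, u_2 = 81, u_3 = 411. This suggests u_N = 3·5^N + 6^(N - 1).
Base step (N = 1): the formula gives 16 = 16 = u_1.
Inductive step: suppose the statement holds for some m ≥ 1, so u_m = 3·5^m + 6^(m - 1).
Then u_{m+1} = 6·u_m - 3·5^m = 6·(3·5^m + 6^(m - 1)) - 3·5^m = 3·5^(m + 1) + 6^m = 3·5^(m+1) + 6^((m+1) - 1),
which is the claimed formula at N = m+1.
By induction, the statement is established for all N ≥ 1.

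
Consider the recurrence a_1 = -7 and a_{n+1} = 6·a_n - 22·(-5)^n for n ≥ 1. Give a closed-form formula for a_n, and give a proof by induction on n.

Computing the first terms: a_1 = -7, a_2 = 68, a_3 = -142. This suggests a_n = 2(-5)^n + 3·6^(n - 1).
Base step (n = 1): the formula gives -7 = -7 = a_1.
Inductive step: suppose the statement holds for some j ≥ 1, so a_j = 2(-5)^j + 3·6^(j - 1).
Then a_{j+1} = 6·a_j - 22·(-5)^j = 6·(2(-5)^j + 3·6^(j - 1)) - 22·(-5)^j = 2(-5)^(j + 1) + 3·6^j = 2(-5)^(j+1) + 3·6^((j+1) - 1),
which is the claimed formula at n = j+1.
This completes the induction.

a_n = 2(-5)^n + 3·6^(n - 1)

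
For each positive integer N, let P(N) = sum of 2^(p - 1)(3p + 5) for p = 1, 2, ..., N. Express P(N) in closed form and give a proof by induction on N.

We claim P(N) = 2^N(3N + 2) - 2 for all N ≥ 1.
Base case (N = 1): P(1) = 8, and the closed form gives 8. They agree.
Inductive step: suppose the statement holds for some p ≥ 1, so P(p) = 2^p(3p + 2) - 2.
Then P(p+1) = P(p) + (2^p(3p + 8)) = (2^p(3p + 2) - 2) + (2^p(3p + 8)).
Simplifying, P(p+1) = 6·2^p·p + 10·2^p - 2 = 2^(p+1)(3(p+1) + 2) - 2,
which is the closed form with N = p+1.
By the principle of mathematical induction, the result holds for all N ≥ 1.

P(N) = 2^N(3N + 2) - 2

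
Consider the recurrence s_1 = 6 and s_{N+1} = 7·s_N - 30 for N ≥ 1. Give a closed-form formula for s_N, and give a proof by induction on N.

Computing the first terms: s_1 = 6, s_2 = 12, s_3 = 54. This suggests s_N = 7^(N - 1) + 5.
Base step (N = 1): the formula gives 6 = 6 = s_1.
Inductive step: assume the claim holds for N = j, so s_j = 7^(j - 1) + 5.
Then s_{j+1} = 7·s_j - 30 = 7·(7^(j - 1) + 5) - 30 = 7^j + 5 = 7^((j+1) - 1) + 5,
which is the claimed formula at N = j+1.
By the principle of mathematical induction, the result holds for all N ≥ 1.

s_N = 7^(N - 1) + 5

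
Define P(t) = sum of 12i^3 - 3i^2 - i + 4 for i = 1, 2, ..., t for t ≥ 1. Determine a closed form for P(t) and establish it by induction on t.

P(t) = t(3t^3 + 5t^2 + t + 3)

We claim P(t) = t(3t^3 + 5t^2 + t + 3) for all t ≥ 1.
Base step (t = 1): P(1) = 12, and the closed form gives 12. They agree.
Inductive step: suppose the statement holds for some i ≥ 1, so P(i) = i(3i^3 + 5i^2 + i + 3).
Then P(i+1) = P(i) + (12i^3 + 33i^2 + 29i + 12) = (i(3i^3 + 5i^2 + i + 3)) + (12i^3 + 33i^2 + 29i + 12).
Simplifying, P(i+1) = (i + 1)(3i^3 + 14i^2 + 20i + 12) = (i+1)(3(i+1)^3 + 5(i+1)^2 + (i+1) + 3),
which is the closed form with t = i+1.
This completes the induction.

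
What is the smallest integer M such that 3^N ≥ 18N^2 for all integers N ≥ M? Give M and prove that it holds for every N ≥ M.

At N = 5: 243 < 450, so the inequality fails and M ≥ 6. We prove 3^N ≥ 18N^2 for all N ≥ 6.
For the base case N = 6: 3^N = 729 and 18N^2 = 648, so 729 ≥ 648.
Inductive step: assume the claim holds for N = m, so 3^m ≥ 18m^2.
Then 3^(m + 1) = 3·(3^m) ≥ 3·(18m^2).
Also, for m ≥ 6 we have 3·(18m^2) ≥ 18(m+1)^2, since 3 ≥ (1 + 1/m)^2 for all m ≥ 6.
Combining, 3^(m + 1) ≥ 18(m+1)^2.
This completes the induction.
Hence the smallest such M is 6.

M = 6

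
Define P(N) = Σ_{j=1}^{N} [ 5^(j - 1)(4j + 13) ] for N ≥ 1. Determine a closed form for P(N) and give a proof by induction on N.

P(N) = 5^N(N + 3) - 3

We claim P(N) = 5^N(N + 3) - 3 for all N ≥ 1.
When N = 1: P(1) = 17, and the closed form gives 17. They agree.
Suppose the result is true for N = j, so P(j) = 5^j(j + 3) - 3.
Then P(j+1) = P(j) + (5^j(4j + 17)) = (5^j(j + 3) - 3) + (5^j(4j + 17)).
Simplifying, P(j+1) = 5·5^j·j + 20·5^j - 3 = 5^(j+1)((j+1) + 3) - 3,
which is the closed form with N = j+1.
By the principle of mathematical induction, the result holds for all N ≥ 1.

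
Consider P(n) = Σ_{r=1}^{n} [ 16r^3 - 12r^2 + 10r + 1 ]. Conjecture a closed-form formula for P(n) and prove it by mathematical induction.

We claim P(n) = n(4n^3 + 4n^2 + 3n + 4) for all n ≥ 1.
When n = 1: P(1) = 15, and the closed form gives 15. They agree.
For the inductive step, assume it holds for an arbitrary r ≥ 1, so P(r) = r(4r^3 + 4r^2 + 3r + 4).
Then P(r+1) = P(r) + (16r^3 + 36r^2 + 34r + 15) = (r(4r^3 + 4r^2 + 3r + 4)) + (16r^3 + 36r^2 + 34r + 15).
Simplifying, P(r+1) = (r + 1)(4r^3 + 16r^2 + 23r + 15) = (r+1)(4(r+1)^3 + 4(r+1)^2 + 3(r+1) + 4),
which is the closed form with n = r+1.
By the principle of mathematical induction, the result holds for all n ≥ 1.

P(n) = n(4n^3 + 4n^2 + 3n + 4)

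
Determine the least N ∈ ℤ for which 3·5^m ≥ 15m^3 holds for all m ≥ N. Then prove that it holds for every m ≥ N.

N = 4

At m = 3: 375 < 405, so the inequality fails and N ≥ 4. We prove 3·5^m ≥ 15m^3 for all m ≥ 4.
When m = 4: 3·5^m = 1875 and 15m^3 = 960, so 1875 ≥ 960.
Suppose the result is true for m = j, so 3·5^j ≥ 15j^3.
Then 3·5^(j + 1) = 5·(3·5^j) ≥ 5·(15j^3).
Also, for j ≥ 4 we have 5·(15j^3) ≥ 15(j+1)^3, since 5 ≥ (1 + 1/j)^3 for all j ≥ 4.
Combining, 3·5^(j + 1) ≥ 15(j+1)^3.
This completes the induction.
Hence the smallest such N is 4.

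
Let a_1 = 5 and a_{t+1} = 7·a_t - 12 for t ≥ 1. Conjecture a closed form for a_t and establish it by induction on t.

Computing the first terms: a_1 = 5, a_2 = 23, a_3 = 149. This suggests a_t = 3·7^(t - 1) + 2.
Base case (t = 1): the formula gives 5 = 5 = a_1.
Inductive step: suppose the statement holds for some k ≥ 1, so a_k = 3·7^(k - 1) + 2.
Then a_{k+1} = 7·a_k - 12 = 7·(3·7^(k - 1) + 2) - 12 = 3·7^k + 2 = 3·7^((k+1) - 1) + 2,
which is the claimed formula at t = k+1.
By induction, the statement is established for all t ≥ 1.

a_t = 3·7^(t - 1) + 2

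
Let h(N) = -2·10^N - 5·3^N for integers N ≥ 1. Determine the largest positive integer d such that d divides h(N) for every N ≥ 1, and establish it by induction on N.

Computing the first values: h(1) = -35 and h(2) = -245; gcd(-35, -245) = 35, so d ≤ 35.
We prove 35 | -2·10^N - 5·3^N for all N ≥ 1 by induction on N.
Base case (N = 1): h(1) = -35 = 35·(-1), so 35 | h(1).
For the inductive step, assume it holds for an arbitrary i ≥ 1, i.e. 35 | h(i). Then
h(i+1) − 10·h(i) = (-2·10^(i+1) - 5·3^(i+1)) − 10·(-2·10^i - 5·3^i) = (-5)·3^i·(3 − 10) = (35)·3^i. Since 35 | h(i) by the inductive hypothesis, 35 | 10·h(i); and 35 | 35 since 35 = 35·1. Therefore 35 | h(i+1).
By induction, the statement is established for all N ≥ 1.
Therefore the largest such d is 35.

d = 35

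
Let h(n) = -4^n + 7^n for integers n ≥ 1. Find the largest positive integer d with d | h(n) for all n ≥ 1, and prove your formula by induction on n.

d = 3

Computing the first values: h(1) = 3 and h(2) = 33; gcd(3, 33) = 3, so d ≤ 3.
We prove 3 | -4^n + 7^n for all n ≥ 1 by induction on n.
For the base case n = 1: h(1) = 3 = 3·(1), so 3 | h(1).
Suppose the result is true for n = p, i.e. 3 | h(p). Then
7^{p+1} − 4^{p+1} = 7·7^p − 4·4^p = 7·(7^p − 4^p) + (3)·4^p. The first term is divisible by 3 by the inductive hypothesis, and the second term (3)·4^p is divisible by 3 since 3 | 3. Hence 3 | h(p+1).
Hence, by induction on n, the claim holds for every n ≥ 1.
Therefore the largest such d is 3.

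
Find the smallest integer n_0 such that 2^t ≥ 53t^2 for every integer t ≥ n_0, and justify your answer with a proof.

At t = 13: 8192 < 8957, so the inequality fails and n_0 ≥ 14. We prove 2^t ≥ 53t^2 for all t ≥ 14.
When t = 14: 2^t = 16384 and 53t^2 = 10388, so 16384 ≥ 10388.
Suppose the result is true for t = r, so 2^r ≥ 53r^2.
Then 2^(r + 1) = 2·(2^r) ≥ 2·(53r^2).
Also, for r ≥ 14 we have 2·(53r^2) ≥ 53(r+1)^2, since 2 ≥ (1 + 1/r)^2 for all r ≥ 14.
Combining, 2^(r + 1) ≥ 53(r+1)^2.
By induction, the statement is established for all t ≥ 14.
Hence the smallest such n_0 is 14.

n_0 = 14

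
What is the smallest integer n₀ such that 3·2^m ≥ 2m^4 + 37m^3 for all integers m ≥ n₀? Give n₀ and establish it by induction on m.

At m = 16: 196608 < 282624, so the inequality fails and n₀ ≥ 17. We prove 3·2^m ≥ 2m^4 + 37m^3 for all m ≥ 17.
For the base case m = 17: 3·2^m = 393216 and 2m^4 + 37m^3 = 348823, so 393216 ≥ 348823.
Suppose the result is true for m = i, so 3·2^i ≥ 2i^4 + 37i^3.
Then 3·2^(i + 1) = 2·(3·2^i) ≥ 2·(2i^4 + 37i^3).
Also, for i ≥ 17 we have 2·(2i^4 + 37i^3) ≥ 2(i+1)^4 + 37(i+1)^3, since 2·(2i^4 + 37i^3) − (2(i+1)^4 + 37(i+1)^3) = 2i^4 + 29i^3 - 123i^2 - 119i - 39, which is nonnegative for all i ≥ 17.
Combining, 3·2^(i + 1) ≥ 2(i+1)^4 + 37(i+1)^3.
Hence, by induction on m, the claim holds for every m ≥ 17.
Hence the smallest such n₀ is 17.

n₀ = 17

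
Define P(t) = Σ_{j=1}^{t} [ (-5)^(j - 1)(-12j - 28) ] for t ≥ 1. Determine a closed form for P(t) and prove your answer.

We claim P(t) = (-5)^t(2t + 5) - 5 for all t ≥ 1.
Base case (t = 1): P(1) = -40, and the closed form gives -40. They agree.
Inductive step: suppose the statement holds for some j ≥ 1, so P(j) = (-5)^j(2j + 5) - 5.
Then P(j+1) = P(j) + ((-5)^j(-12j - 40)) = ((-5)^j(2j + 5) - 5) + ((-5)^j(-12j - 40)).
Simplifying, P(j+1) = -10(-5)^j·j - 35(-5)^j - 5 = (-5)^(j+1)(2(j+1) + 5) - 5,
which is the closed form with t = j+1.
This completes the induction.

P(t) = (-5)^t(2t + 5) - 5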